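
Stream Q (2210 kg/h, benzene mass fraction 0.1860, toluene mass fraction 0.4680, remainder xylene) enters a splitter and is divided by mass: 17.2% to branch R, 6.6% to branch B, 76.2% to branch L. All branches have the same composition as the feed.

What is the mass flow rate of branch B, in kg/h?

Branch B flow = 0.066×2210 = 145.86 kg/h.

145.9 kg/h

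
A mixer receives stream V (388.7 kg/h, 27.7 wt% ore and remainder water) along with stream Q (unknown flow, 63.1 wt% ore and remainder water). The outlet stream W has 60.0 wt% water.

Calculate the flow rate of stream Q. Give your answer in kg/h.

Let Q be the unknown flow. Total out = 388.7 + Q.
water balance: 281.03 + 0.369·Q = 0.600·(388.7 + Q)
(0.369 − 0.600)·Q = 0.600×388.7 − 281.03 = -47.81
Q = -47.81 / -0.231 = 206.97 kg/h

207 kg/h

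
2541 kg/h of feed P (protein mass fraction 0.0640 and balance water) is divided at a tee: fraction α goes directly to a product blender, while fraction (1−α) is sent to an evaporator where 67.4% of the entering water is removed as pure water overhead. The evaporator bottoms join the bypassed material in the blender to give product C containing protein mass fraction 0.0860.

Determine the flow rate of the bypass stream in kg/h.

All 2541×0.064 = 162.62 kg/h of protein reaches C, so C = 162.62/0.086 = 1891 kg/h and vapour = 650.02 kg/h.
The evaporator receives (1−α)·2541 of feed at 0.936 water and removes 0.674 of that water:
0.674×0.936×(1−α)×2541 = 650.02
(1−α) = 650.02/1603 = 0.4055;  α = 0.5945.
Bypass flow = 0.5945×2541 = 1510.6 kg/h.

1511 kg/h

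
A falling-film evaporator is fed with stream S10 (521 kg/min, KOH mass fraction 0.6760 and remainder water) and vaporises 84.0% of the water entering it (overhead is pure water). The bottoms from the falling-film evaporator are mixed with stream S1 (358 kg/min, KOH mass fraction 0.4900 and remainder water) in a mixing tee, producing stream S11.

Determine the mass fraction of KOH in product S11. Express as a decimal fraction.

Vapour removed = 0.840×0.324×521 = 141.8 kg/min; concentrate = 379.2 kg/min.
KOH reaching the mixer = 352.2 (from concentrate) + 358×0.490 = 527.62 kg/min.
Product flow = 379.2 + 358 = 737.2 kg/min; KOH fraction = 0.7157.

0.7157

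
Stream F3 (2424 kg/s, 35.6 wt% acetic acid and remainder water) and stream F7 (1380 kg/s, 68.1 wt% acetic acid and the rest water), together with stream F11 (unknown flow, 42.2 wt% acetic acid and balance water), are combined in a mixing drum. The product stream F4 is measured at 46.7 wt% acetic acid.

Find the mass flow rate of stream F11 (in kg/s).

Let F11 be the unknown flow. Total out = 3804 + F11.
acetic acid balance: 1802.7 + 0.422·F11 = 0.467·(3804 + F11)
(0.422 − 0.467)·F11 = 0.467×3804 − 1802.7 = -26.256
F11 = -26.256 / -0.045 = 583.47 kg/s

583.5 kg/s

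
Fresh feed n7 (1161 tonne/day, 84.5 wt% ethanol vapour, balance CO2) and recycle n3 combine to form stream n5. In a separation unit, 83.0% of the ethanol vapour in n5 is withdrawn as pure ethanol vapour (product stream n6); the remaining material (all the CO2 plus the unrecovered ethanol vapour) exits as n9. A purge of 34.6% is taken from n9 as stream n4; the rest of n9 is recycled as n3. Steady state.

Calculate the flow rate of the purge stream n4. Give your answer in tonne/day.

CO2 enters only via n7 and leaves only via the purge: 1161×0.155 = 0.346×(CO2 in n9), and the separation unit passes all CO2, so CO2 in n5 = CO2 in n9 = 520.1 tonne/day.
ethanol vapour in n5: m_A = 1161×0.845 + (1−0.346)·(1−0.830)·m_A, so m_A = 981.04/0.8888 = 1103.8 tonne/day.
n9 = (1−0.830)×1103.8 + 520.1 = 707.74 tonne/day.
Purge n4 = 0.346×707.74 = 244.88 tonne/day.

244.9 tonne/day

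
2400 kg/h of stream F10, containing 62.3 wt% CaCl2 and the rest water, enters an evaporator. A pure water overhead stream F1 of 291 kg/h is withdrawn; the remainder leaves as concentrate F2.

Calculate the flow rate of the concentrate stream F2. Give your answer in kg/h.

Concentrate = 2400 − 291 = 2109 kg/h.

2109 kg/h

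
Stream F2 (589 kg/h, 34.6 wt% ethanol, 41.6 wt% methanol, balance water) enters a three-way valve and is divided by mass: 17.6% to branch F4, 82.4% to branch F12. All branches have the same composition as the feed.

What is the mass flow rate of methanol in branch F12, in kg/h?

201.9 kg/h

Branch F12 total = 0.824×589 = 485.34 kg/h.
methanol in F12 = 0.416×485.34 = 201.9 kg/h.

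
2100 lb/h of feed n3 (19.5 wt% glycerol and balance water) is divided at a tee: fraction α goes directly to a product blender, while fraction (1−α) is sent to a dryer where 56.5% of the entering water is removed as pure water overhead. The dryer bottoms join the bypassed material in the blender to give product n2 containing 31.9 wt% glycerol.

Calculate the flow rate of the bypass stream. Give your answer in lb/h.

305.2 lb/h

All 2100×0.195 = 409.5 lb/h of glycerol reaches n2, so n2 = 409.5/0.319 = 1283.7 lb/h and vapour = 816.3 lb/h.
The evaporator receives (1−α)·2100 of feed at 0.805 water and removes 0.565 of that water:
0.565×0.805×(1−α)×2100 = 816.3
(1−α) = 816.3/955.13 = 0.8546;  α = 0.1454.
Bypass flow = 0.1454×2100 = 305.24 lb/h.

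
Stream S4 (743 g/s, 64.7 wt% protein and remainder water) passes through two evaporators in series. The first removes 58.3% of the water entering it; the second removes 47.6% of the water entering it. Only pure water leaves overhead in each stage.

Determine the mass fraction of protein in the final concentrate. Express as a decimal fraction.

0.893

water in feed = 743×0.353 = 262.28 g/s.
After stage 1: water left = (1−0.583)×262.28 = 109.37; stream total = 590.09 g/s.
After stage 2: water left = (1−0.476)×109.37 = 57.31; final concentrate = 538.03 g/s.
protein fraction = 480.72/538.03 = 0.893.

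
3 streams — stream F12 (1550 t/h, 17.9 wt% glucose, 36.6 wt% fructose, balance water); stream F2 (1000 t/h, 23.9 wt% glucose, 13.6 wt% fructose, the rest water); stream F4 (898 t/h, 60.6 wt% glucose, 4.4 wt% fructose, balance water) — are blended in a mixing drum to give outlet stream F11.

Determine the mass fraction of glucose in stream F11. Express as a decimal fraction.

Total flow out = 1550 + 1000 + 898 = 3448 t/h.
glucose in = 1550×0.179 + 1000×0.239 + 898×0.606 = 1060.6 t/h.
glucose mass fraction in F11 = 1060.6/3448 = 0.308.

0.308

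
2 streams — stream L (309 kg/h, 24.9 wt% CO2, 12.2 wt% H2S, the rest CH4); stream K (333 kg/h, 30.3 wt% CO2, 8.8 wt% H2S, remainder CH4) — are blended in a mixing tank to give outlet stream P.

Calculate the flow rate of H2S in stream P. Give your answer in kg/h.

67 kg/h

H2S out = H2S in = 309×0.122 + 333×0.088 = 67.002 kg/h.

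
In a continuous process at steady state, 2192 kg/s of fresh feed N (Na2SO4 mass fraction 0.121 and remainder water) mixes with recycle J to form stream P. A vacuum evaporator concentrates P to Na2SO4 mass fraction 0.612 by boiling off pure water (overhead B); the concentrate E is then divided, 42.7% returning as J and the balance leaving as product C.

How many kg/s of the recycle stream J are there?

Overall Na2SO4 balance (none leaves overhead): Na2SO4 in fresh feed = Na2SO4 in product, i.e. 2192×0.121 = (1−0.427)·E·0.612.
E = 265.23/(0.612×0.573) = 756.34 kg/s.
Recycle J = 0.427×756.34 = 322.96 kg/s.

323 kg/s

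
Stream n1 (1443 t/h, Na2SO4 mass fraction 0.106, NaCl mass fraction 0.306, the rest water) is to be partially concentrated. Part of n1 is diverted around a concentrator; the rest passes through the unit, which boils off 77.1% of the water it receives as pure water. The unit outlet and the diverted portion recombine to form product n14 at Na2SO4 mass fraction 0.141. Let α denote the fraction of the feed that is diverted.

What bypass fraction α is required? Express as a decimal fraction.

All 1443×0.106 = 152.96 t/h of Na2SO4 reaches n14, so n14 = 152.96/0.141 = 1084.8 t/h and vapour = 358.19 t/h.
The evaporator receives (1−α)·1443 of feed at 0.588 water and removes 0.771 of that water:
0.771×0.588×(1−α)×1443 = 358.19
(1−α) = 358.19/654.18 = 0.5475;  α = 0.4525.

0.452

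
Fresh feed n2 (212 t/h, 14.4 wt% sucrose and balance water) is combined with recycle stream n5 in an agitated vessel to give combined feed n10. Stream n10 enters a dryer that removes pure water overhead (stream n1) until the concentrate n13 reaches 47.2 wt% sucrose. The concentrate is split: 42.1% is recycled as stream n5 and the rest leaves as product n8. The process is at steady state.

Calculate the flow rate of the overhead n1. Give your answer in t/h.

Overall sucrose balance (none leaves overhead): sucrose in fresh feed = sucrose in product, i.e. 212×0.144 = (1−0.421)·n13·0.472.
n13 = 30.528/(0.472×0.579) = 111.71 t/h.
Recycle n5 = 0.421×111.71 = 47.028 t/h.
Combined feed n10 = 212 + 47.028 = 259.03 t/h.
Overhead n1 = n10 − n13 = 259.03 − 111.71 = 147.32 t/h.

147.3 t/h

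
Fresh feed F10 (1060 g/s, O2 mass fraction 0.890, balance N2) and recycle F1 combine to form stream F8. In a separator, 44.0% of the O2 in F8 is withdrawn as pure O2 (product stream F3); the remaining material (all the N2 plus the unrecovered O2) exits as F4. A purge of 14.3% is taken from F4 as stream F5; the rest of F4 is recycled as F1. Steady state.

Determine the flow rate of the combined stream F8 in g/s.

N2 enters only via F10 and leaves only via the purge: 1060×0.110 = 0.143×(N2 in F4), and the separator passes all N2, so N2 in F8 = N2 in F4 = 815.38 g/s.
O2 in F8: m_A = 1060×0.890 + (1−0.143)·(1−0.440)·m_A, so m_A = 943.4/0.5201 = 1814 g/s.
F8 = 1814 + 815.38 = 2629.3 g/s.

2629 g/s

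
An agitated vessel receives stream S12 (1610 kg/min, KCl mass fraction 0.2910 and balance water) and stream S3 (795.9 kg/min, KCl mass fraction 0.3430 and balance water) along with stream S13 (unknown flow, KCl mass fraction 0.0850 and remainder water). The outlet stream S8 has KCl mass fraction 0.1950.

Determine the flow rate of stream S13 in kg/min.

Let S13 be the unknown flow. Total out = 2405.9 + S13.
KCl balance: 741.5 + 0.085·S13 = 0.195·(2405.9 + S13)
(0.085 − 0.195)·S13 = 0.195×2405.9 − 741.5 = -272.35
S13 = -272.35 / -0.110 = 2475.9 kg/min

2476 kg/min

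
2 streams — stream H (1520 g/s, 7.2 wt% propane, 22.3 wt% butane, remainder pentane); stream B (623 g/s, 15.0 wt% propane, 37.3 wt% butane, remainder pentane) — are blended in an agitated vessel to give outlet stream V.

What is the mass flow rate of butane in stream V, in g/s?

butane out = butane in = 1520×0.223 + 623×0.373 = 571.34 g/s.

571.3 g/s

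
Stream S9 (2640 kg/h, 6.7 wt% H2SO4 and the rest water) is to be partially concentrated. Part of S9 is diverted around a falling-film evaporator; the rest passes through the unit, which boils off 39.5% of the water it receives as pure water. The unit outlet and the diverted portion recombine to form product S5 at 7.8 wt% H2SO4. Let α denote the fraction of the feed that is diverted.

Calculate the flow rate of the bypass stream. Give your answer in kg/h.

1630 kg/h

All 2640×0.067 = 176.88 kg/h of H2SO4 reaches S5, so S5 = 176.88/0.078 = 2267.7 kg/h and vapour = 372.31 kg/h.
The evaporator receives (1−α)·2640 of feed at 0.933 water and removes 0.395 of that water:
0.395×0.933×(1−α)×2640 = 372.31
(1−α) = 372.31/972.93 = 0.3827;  α = 0.6173.
Bypass flow = 0.6173×2640 = 1629.8 kg/h.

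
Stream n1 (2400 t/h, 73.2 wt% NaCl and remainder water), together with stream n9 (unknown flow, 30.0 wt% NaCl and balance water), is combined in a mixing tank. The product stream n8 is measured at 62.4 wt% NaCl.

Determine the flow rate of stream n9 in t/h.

800 t/h

Let n9 be the unknown flow. Total out = 2400 + n9.
NaCl balance: 1756.8 + 0.300·n9 = 0.624·(2400 + n9)
(0.300 − 0.624)·n9 = 0.624×2400 − 1756.8 = -259.2
n9 = -259.2 / -0.324 = 800 t/h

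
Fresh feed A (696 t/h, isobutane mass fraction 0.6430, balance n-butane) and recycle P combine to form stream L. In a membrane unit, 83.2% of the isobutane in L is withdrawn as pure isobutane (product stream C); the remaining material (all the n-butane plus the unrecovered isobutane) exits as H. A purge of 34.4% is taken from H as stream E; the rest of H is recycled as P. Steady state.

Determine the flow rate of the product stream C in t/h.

isobutane in L: m_A = 696×0.643 + (1−0.344)·(1−0.832)·m_A, so m_A = 447.53/0.8898 = 502.96 t/h.
Product C = 0.832×502.96 = 418.46 t/h.

418.5 t/h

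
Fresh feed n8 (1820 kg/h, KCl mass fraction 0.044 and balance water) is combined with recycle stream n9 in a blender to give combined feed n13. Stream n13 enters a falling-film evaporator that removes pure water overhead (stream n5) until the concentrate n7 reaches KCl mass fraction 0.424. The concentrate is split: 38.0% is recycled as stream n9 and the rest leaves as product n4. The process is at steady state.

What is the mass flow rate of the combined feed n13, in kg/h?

Overall KCl balance (none leaves overhead): KCl in fresh feed = KCl in product, i.e. 1820×0.044 = (1−0.380)·n7·0.424.
n7 = 80.08/(0.424×0.620) = 304.63 kg/h.
Recycle n9 = 0.380×304.63 = 115.76 kg/h.
Combined feed n13 = 1820 + 115.76 = 1935.8 kg/h.

1936 kg/h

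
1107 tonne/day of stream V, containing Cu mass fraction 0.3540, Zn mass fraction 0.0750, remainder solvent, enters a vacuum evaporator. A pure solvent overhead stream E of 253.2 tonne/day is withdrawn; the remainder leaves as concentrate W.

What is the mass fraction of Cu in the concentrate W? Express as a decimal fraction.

Cu is not removed: 1107×0.354 = 391.88 tonne/day of Cu enters W.
Concentrate = 1107 − 253.2 = 853.8 tonne/day.
Mass fraction = 391.88/853.8 = 0.4590.

0.4590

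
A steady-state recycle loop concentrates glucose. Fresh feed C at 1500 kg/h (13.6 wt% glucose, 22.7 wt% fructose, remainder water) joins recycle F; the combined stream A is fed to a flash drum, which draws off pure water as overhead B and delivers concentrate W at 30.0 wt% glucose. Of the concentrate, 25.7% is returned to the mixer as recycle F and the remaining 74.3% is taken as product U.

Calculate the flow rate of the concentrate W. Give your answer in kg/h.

915.2 kg/h

Overall glucose balance (none leaves overhead): glucose in fresh feed = glucose in product, i.e. 1500×0.136 = (1−0.257)·W·0.300.
W = 204/(0.300×0.743) = 915.21 kg/h.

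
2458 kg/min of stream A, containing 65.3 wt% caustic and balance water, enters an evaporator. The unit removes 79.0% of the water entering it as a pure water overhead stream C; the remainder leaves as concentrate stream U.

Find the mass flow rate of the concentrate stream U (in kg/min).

1784 kg/min

water entering = 2458×0.347 = 852.93 kg/min; overhead removed = 0.790×852.93 = 673.81 kg/min.
Concentrate = 2458 − 673.81 = 1784.2 kg/min.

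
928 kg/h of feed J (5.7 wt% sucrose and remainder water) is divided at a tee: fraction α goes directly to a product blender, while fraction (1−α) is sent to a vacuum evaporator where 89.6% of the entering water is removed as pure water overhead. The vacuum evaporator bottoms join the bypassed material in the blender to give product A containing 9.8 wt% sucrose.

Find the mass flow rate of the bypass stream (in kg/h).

All 928×0.057 = 52.896 kg/h of sucrose reaches A, so A = 52.896/0.098 = 539.76 kg/h and vapour = 388.24 kg/h.
The evaporator receives (1−α)·928 of feed at 0.943 water and removes 0.896 of that water:
0.896×0.943×(1−α)×928 = 388.24
(1−α) = 388.24/784.09 = 0.4952;  α = 0.5048.
Bypass flow = 0.5048×928 = 468.5 kg/h.

468.5 kg/h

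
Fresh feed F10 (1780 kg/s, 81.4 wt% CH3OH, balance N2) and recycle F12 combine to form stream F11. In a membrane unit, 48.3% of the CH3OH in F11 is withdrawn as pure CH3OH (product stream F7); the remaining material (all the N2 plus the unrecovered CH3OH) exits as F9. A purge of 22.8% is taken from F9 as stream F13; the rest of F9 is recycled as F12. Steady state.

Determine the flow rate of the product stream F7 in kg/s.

1165 kg/s

CH3OH in F11: m_A = 1780×0.814 + (1−0.228)·(1−0.483)·m_A, so m_A = 1448.9/0.6009 = 2411.3 kg/s.
Product F7 = 0.483×2411.3 = 1164.7 kg/s.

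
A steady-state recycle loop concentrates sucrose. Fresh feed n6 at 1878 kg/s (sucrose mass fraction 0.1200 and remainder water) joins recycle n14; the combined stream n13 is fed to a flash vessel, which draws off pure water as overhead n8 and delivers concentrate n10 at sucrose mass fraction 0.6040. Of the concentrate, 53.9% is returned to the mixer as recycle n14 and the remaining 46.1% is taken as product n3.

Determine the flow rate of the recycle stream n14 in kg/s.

436.2 kg/s

Overall sucrose balance (none leaves overhead): sucrose in fresh feed = sucrose in product, i.e. 1878×0.120 = (1−0.539)·n10·0.604.
n10 = 225.36/(0.604×0.461) = 809.35 kg/s.
Recycle n14 = 0.539×809.35 = 436.24 kg/s.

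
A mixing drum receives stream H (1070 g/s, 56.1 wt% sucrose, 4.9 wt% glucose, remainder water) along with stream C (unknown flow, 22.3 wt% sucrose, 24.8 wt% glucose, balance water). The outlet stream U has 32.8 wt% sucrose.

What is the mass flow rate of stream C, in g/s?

Let C be the unknown flow. Total out = 1070 + C.
sucrose balance: 600.27 + 0.223·C = 0.328·(1070 + C)
(0.223 − 0.328)·C = 0.328×1070 − 600.27 = -249.31
C = -249.31 / -0.105 = 2374.4 g/s

2374 g/s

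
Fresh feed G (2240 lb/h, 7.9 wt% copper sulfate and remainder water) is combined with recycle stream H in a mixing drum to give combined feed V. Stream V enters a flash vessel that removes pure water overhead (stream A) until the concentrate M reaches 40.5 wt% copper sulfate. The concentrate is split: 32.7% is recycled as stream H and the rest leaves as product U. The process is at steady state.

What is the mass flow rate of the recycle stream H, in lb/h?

Overall copper sulfate balance (none leaves overhead): copper sulfate in fresh feed = copper sulfate in product, i.e. 2240×0.079 = (1−0.327)·M·0.405.
M = 176.96/(0.405×0.673) = 649.24 lb/h.
Recycle H = 0.327×649.24 = 212.3 lb/h.

212.3 lb/h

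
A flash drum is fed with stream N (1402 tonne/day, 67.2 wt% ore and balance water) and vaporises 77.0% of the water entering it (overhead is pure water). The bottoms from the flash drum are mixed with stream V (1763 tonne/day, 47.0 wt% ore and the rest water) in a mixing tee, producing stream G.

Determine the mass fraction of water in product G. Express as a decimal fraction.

0.370

Vapour removed = 0.770×0.328×1402 = 354.09 tonne/day; concentrate = 1047.9 tonne/day.
water reaching the mixer = 105.77 (from concentrate) + 1763×0.530 = 1040.2 tonne/day.
Product flow = 1047.9 + 1763 = 2810.9 tonne/day; water fraction = 0.370.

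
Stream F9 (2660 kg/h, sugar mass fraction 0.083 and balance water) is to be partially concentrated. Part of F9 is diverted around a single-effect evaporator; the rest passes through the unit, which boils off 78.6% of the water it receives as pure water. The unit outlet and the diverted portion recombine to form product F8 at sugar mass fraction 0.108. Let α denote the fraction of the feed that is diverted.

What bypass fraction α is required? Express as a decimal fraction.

All 2660×0.083 = 220.78 kg/h of sugar reaches F8, so F8 = 220.78/0.108 = 2044.3 kg/h and vapour = 615.74 kg/h.
The evaporator receives (1−α)·2660 of feed at 0.917 water and removes 0.786 of that water:
0.786×0.917×(1−α)×2660 = 615.74
(1−α) = 615.74/1917.2 = 0.3212;  α = 0.6788.

0.679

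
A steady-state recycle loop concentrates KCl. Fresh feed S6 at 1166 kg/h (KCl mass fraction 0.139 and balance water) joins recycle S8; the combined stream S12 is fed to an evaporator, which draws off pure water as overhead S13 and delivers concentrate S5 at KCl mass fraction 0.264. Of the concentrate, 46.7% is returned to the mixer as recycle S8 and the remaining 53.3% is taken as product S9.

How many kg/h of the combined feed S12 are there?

1704 kg/h

Overall KCl balance (none leaves overhead): KCl in fresh feed = KCl in product, i.e. 1166×0.139 = (1−0.467)·S5·0.264.
S5 = 162.07/(0.264×0.533) = 1151.8 kg/h.
Recycle S8 = 0.467×1151.8 = 537.9 kg/h.
Combined feed S12 = 1166 + 537.9 = 1703.9 kg/h.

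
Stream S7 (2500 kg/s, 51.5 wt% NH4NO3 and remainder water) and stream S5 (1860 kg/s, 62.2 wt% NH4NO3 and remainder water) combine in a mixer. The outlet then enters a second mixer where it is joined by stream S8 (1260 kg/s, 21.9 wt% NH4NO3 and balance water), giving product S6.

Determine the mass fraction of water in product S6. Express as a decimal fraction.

Overall, product flow = 5620 kg/s.
water in = 2500×0.485 + 1860×0.378 + 1260×0.781 = 2899.6 kg/s.
water fraction in S6 = 0.516.

0.516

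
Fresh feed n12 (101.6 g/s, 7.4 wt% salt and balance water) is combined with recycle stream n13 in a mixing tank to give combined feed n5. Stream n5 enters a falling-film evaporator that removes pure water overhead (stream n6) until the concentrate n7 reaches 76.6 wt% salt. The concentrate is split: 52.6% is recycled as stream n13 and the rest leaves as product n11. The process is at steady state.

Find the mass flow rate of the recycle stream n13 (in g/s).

10.89 g/s

Overall salt balance (none leaves overhead): salt in fresh feed = salt in product, i.e. 101.6×0.074 = (1−0.526)·n7·0.766.
n7 = 7.5184/(0.766×0.474) = 20.707 g/s.
Recycle n13 = 0.526×20.707 = 10.892 g/s.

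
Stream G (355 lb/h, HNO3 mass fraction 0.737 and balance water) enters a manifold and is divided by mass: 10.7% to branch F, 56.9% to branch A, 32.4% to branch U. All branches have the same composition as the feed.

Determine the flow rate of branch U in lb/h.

115 lb/h

Branch U flow = 0.324×355 = 115.02 lb/h.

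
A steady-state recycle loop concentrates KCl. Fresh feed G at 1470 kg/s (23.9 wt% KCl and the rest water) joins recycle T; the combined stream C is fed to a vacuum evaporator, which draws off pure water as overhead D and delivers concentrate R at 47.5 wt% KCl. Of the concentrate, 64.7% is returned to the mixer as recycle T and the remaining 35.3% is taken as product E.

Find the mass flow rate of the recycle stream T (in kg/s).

1356 kg/s

Overall KCl balance (none leaves overhead): KCl in fresh feed = KCl in product, i.e. 1470×0.239 = (1−0.647)·R·0.475.
R = 351.33/(0.475×0.353) = 2095.3 kg/s.
Recycle T = 0.647×2095.3 = 1355.7 kg/s.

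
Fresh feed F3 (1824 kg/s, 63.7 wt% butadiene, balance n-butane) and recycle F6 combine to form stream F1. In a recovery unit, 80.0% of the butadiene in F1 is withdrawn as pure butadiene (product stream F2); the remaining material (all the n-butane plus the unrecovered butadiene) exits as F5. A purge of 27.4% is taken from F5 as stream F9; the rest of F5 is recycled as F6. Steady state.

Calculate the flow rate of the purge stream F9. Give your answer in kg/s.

n-butane enters only via F3 and leaves only via the purge: 1824×0.363 = 0.274×(n-butane in F5), and the recovery unit passes all n-butane, so n-butane in F1 = n-butane in F5 = 2416.5 kg/s.
butadiene in F1: m_A = 1824×0.637 + (1−0.274)·(1−0.800)·m_A, so m_A = 1161.9/0.8548 = 1359.3 kg/s.
F5 = (1−0.800)×1359.3 + 2416.5 = 2688.3 kg/s.
Purge F9 = 0.274×2688.3 = 736.6 kg/s.

736.6 kg/s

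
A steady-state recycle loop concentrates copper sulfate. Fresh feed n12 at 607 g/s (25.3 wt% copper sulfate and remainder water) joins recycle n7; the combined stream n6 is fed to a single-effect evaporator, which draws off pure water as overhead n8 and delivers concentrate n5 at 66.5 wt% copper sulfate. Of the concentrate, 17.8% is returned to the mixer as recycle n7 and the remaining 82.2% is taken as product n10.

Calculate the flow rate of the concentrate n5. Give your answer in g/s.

Overall copper sulfate balance (none leaves overhead): copper sulfate in fresh feed = copper sulfate in product, i.e. 607×0.253 = (1−0.178)·n5·0.665.
n5 = 153.57/(0.665×0.822) = 280.94 g/s.

280.9 g/s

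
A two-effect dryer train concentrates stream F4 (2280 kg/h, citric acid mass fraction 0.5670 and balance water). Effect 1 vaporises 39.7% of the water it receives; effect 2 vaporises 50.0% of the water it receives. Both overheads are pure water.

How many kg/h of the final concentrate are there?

water in feed = 2280×0.433 = 987.24 kg/h.
After stage 1: water left = (1−0.397)×987.24 = 595.31; stream total = 1888.1 kg/h.
After stage 2: water left = (1−0.500)×595.31 = 297.65; final concentrate = 1590.4 kg/h.

1590 kg/h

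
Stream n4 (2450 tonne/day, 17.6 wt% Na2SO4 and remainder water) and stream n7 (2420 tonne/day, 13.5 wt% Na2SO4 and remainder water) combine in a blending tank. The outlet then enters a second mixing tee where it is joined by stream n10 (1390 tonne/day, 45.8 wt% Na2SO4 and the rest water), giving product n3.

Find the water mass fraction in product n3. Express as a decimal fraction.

Overall, product flow = 6260 tonne/day.
water in = 2450×0.824 + 2420×0.865 + 1390×0.542 = 4865.5 tonne/day.
water fraction in n3 = 0.777.

0.777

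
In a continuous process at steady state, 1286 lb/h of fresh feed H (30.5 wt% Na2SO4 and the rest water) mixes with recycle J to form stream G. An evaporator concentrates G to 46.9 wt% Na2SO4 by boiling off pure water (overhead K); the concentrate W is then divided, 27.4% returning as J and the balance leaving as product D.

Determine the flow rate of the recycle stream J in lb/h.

Overall Na2SO4 balance (none leaves overhead): Na2SO4 in fresh feed = Na2SO4 in product, i.e. 1286×0.305 = (1−0.274)·W·0.469.
W = 392.23/(0.469×0.726) = 1151.9 lb/h.
Recycle J = 0.274×1151.9 = 315.63 lb/h.

315.6 lb/h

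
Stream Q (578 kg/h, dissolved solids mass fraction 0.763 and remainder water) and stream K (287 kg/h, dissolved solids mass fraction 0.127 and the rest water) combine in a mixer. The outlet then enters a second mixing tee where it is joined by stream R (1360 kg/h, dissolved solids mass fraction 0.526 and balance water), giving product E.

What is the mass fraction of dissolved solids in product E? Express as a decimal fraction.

Overall, product flow = 2225 kg/h.
dissolved solids in = 578×0.763 + 287×0.127 + 1360×0.526 = 1192.8 kg/h.
dissolved solids fraction in E = 0.536.

0.536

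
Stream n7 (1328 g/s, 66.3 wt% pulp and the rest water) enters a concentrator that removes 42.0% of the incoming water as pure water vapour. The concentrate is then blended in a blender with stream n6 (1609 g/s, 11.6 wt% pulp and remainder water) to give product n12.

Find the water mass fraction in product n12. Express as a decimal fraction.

Vapour removed = 0.420×0.337×1328 = 187.97 g/s; concentrate = 1140 g/s.
water reaching the mixer = 259.57 (from concentrate) + 1609×0.884 = 1681.9 g/s.
Product flow = 1140 + 1609 = 2749 g/s; water fraction = 0.612.

0.612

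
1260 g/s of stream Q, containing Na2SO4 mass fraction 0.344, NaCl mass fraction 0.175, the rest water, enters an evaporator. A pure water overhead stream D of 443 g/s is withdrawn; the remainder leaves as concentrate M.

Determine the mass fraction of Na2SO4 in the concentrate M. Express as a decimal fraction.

Na2SO4 is not removed: 1260×0.344 = 433.44 g/s of Na2SO4 enters M.
Concentrate = 1260 − 443 = 817 g/s.
Mass fraction = 433.44/817 = 0.531.

0.531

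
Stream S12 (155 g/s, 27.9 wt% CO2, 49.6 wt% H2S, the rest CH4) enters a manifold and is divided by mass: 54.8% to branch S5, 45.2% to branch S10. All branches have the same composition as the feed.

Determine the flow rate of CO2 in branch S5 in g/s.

Branch S5 total = 0.548×155 = 84.94 g/s.
CO2 in S5 = 0.279×84.94 = 23.698 g/s.

23.7 g/s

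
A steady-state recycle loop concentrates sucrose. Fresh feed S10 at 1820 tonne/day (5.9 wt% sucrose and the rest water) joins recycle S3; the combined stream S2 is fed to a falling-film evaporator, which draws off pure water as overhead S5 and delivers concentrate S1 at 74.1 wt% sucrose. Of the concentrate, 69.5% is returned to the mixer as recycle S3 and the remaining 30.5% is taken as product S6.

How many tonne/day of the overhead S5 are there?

1675 tonne/day

Overall sucrose balance (none leaves overhead): sucrose in fresh feed = sucrose in product, i.e. 1820×0.059 = (1−0.695)·S1·0.741.
S1 = 107.38/(0.741×0.305) = 475.12 tonne/day.
Recycle S3 = 0.695×475.12 = 330.21 tonne/day.
Combined feed S2 = 1820 + 330.21 = 2150.2 tonne/day.
Overhead S5 = S2 − S1 = 2150.2 − 475.12 = 1675.1 tonne/day.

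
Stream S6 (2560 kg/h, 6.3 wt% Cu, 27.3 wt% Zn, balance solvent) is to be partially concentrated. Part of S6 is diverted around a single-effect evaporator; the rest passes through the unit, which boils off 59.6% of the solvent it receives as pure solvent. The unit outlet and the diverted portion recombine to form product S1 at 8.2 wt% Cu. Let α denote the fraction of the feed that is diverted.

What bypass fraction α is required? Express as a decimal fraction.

0.415

All 2560×0.063 = 161.28 kg/h of Cu reaches S1, so S1 = 161.28/0.082 = 1966.8 kg/h and vapour = 593.17 kg/h.
The evaporator receives (1−α)·2560 of feed at 0.664 solvent and removes 0.596 of that solvent:
0.596×0.664×(1−α)×2560 = 593.17
(1−α) = 593.17/1013.1 = 0.5855;  α = 0.4145.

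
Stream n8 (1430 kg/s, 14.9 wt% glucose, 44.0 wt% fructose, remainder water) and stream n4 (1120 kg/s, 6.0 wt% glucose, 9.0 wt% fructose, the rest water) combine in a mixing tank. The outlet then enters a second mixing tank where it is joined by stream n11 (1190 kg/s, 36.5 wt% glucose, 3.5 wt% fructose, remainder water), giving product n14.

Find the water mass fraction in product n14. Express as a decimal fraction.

Overall, product flow = 3740 kg/s.
water in = 1430×0.411 + 1120×0.850 + 1190×0.600 = 2253.7 kg/s.
water fraction in n14 = 0.6026.

0.6026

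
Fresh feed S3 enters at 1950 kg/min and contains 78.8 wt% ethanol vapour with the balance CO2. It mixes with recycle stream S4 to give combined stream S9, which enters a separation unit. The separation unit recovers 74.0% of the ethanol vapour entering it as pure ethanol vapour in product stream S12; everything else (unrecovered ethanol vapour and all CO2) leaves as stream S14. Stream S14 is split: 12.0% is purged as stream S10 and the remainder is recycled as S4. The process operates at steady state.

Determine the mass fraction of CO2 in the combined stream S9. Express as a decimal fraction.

CO2 enters only via S3 and leaves only via the purge: 1950×0.212 = 0.120×(CO2 in S14), and the separation unit passes all CO2, so CO2 in S9 = CO2 in S14 = 3445 kg/min.
ethanol vapour in S9: m_A = 1950×0.788 + (1−0.120)·(1−0.740)·m_A, so m_A = 1536.6/0.7712 = 1992.5 kg/min.
S9 = 1992.5 + 3445 = 5437.5 kg/min.
CO2 fraction in S9 = 3445/5437.5 = 0.6336.

0.6336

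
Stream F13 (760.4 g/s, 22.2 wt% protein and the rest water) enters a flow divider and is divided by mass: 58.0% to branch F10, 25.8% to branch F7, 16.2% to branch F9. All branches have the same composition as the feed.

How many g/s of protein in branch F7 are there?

43.55 g/s

Branch F7 total = 0.258×760.4 = 196.18 g/s.
protein in F7 = 0.222×196.18 = 43.553 g/s.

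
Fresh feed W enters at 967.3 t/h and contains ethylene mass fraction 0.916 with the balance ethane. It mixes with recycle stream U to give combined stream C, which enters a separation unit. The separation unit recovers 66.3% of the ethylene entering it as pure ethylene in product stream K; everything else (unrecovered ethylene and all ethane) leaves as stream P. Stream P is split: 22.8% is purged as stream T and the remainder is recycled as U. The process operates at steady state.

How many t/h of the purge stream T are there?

ethane enters only via W and leaves only via the purge: 967.3×0.084 = 0.228×(ethane in P), and the separation unit passes all ethane, so ethane in C = ethane in P = 356.37 t/h.
ethylene in C: m_A = 967.3×0.916 + (1−0.228)·(1−0.663)·m_A, so m_A = 886.05/0.7398 = 1197.6 t/h.
P = (1−0.663)×1197.6 + 356.37 = 759.97 t/h.
Purge T = 0.228×759.97 = 173.27 t/h.

173.3 t/h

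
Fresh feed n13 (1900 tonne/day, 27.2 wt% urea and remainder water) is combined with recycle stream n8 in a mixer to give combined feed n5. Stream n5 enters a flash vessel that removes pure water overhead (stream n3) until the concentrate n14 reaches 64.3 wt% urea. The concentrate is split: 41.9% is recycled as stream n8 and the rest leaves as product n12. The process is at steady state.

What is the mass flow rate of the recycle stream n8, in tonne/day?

Overall urea balance (none leaves overhead): urea in fresh feed = urea in product, i.e. 1900×0.272 = (1−0.419)·n14·0.643.
n14 = 516.8/(0.643×0.581) = 1383.4 tonne/day.
Recycle n8 = 0.419×1383.4 = 579.63 tonne/day.

579.6 tonne/day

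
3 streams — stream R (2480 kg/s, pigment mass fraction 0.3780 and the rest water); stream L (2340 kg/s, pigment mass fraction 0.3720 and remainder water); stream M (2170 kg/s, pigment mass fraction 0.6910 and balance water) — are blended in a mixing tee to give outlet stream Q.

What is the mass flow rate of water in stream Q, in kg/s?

3683 kg/s

water out = water in = 2480×0.622 + 2340×0.628 + 2170×0.309 = 3682.6 kg/s.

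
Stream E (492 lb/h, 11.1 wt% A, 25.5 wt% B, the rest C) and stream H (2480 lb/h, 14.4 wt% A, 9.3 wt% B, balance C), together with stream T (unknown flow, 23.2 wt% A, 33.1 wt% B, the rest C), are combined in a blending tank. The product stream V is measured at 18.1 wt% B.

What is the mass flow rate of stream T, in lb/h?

1212 lb/h

Let T be the unknown flow. Total out = 2972 + T.
B balance: 356.1 + 0.331·T = 0.181·(2972 + T)
(0.331 − 0.181)·T = 0.181×2972 − 356.1 = 181.83
T = 181.83 / 0.150 = 1212.2 lb/h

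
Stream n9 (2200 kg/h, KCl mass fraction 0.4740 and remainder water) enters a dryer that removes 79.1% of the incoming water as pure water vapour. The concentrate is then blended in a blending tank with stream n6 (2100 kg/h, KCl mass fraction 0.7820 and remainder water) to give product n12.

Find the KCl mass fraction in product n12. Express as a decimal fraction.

Vapour removed = 0.791×0.526×2200 = 915.35 kg/h; concentrate = 1284.7 kg/h.
KCl reaching the mixer = 1042.8 (from concentrate) + 2100×0.782 = 2685 kg/h.
Product flow = 1284.7 + 2100 = 3384.7 kg/h; KCl fraction = 0.7933.

0.7933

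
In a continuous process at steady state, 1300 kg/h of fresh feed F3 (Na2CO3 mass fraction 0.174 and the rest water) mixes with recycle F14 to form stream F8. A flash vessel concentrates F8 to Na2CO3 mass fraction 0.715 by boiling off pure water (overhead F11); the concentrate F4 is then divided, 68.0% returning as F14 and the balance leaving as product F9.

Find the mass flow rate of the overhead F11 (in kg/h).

983.6 kg/h

Overall Na2CO3 balance (none leaves overhead): Na2CO3 in fresh feed = Na2CO3 in product, i.e. 1300×0.174 = (1−0.680)·F4·0.715.
F4 = 226.2/(0.715×0.320) = 988.64 kg/h.
Recycle F14 = 0.680×988.64 = 672.27 kg/h.
Combined feed F8 = 1300 + 672.27 = 1972.3 kg/h.
Overhead F11 = F8 − F4 = 1972.3 − 988.64 = 983.64 kg/h.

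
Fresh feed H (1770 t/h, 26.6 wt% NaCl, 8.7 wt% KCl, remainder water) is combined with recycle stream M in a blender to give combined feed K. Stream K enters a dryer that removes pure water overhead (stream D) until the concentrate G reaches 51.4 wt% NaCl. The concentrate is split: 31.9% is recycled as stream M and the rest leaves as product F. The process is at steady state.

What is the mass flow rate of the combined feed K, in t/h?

Overall NaCl balance (none leaves overhead): NaCl in fresh feed = NaCl in product, i.e. 1770×0.266 = (1−0.319)·G·0.514.
G = 470.82/(0.514×0.681) = 1345.1 t/h.
Recycle M = 0.319×1345.1 = 429.08 t/h.
Combined feed K = 1770 + 429.08 = 2199.1 t/h.

2199 t/h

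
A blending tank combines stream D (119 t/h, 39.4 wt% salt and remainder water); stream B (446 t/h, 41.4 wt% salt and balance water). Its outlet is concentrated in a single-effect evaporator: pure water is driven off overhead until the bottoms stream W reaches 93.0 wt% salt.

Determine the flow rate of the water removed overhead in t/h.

316 t/h

salt entering = 119×0.394 + 446×0.414 = 231.53 t/h.
All salt reports to W, so W = 231.53/0.930 = 248.96 t/h.
Total feed = 565 t/h; overhead = 565 − 248.96 = 316.04 t/h.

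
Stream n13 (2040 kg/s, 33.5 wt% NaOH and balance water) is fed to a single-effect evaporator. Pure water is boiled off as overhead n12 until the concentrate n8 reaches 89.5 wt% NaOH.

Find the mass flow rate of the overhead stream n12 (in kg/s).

NaOH is conserved: 2040×0.335 = 683.4 kg/s all reports to the concentrate.
Concentrate = 683.4/(target fraction) = 763.58 kg/s.
Overhead = 2040 − 763.58 = 1276.4 kg/s.

1276 kg/s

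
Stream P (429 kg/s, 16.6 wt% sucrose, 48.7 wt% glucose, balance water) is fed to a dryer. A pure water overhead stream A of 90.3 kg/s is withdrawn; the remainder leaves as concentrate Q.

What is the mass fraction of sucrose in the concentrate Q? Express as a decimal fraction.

sucrose is not removed: 429×0.166 = 71.214 kg/s of sucrose enters Q.
Concentrate = 429 − 90.3 = 338.7 kg/s.
Mass fraction = 71.214/338.7 = 0.210.

0.210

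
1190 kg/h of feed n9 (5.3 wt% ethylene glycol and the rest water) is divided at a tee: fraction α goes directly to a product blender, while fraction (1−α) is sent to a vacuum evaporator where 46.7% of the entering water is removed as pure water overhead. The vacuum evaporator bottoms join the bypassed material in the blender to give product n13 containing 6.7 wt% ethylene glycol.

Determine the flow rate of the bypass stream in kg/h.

627.7 kg/h

All 1190×0.053 = 63.07 kg/h of ethylene glycol reaches n13, so n13 = 63.07/0.067 = 941.34 kg/h and vapour = 248.66 kg/h.
The evaporator receives (1−α)·1190 of feed at 0.947 water and removes 0.467 of that water:
0.467×0.947×(1−α)×1190 = 248.66
(1−α) = 248.66/526.28 = 0.4725;  α = 0.5275.
Bypass flow = 0.5275×1190 = 627.74 kg/h.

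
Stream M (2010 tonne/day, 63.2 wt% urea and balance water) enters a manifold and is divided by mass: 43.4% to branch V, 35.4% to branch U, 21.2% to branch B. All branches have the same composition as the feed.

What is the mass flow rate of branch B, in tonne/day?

Branch B flow = 0.212×2010 = 426.12 tonne/day.

426.1 tonne/day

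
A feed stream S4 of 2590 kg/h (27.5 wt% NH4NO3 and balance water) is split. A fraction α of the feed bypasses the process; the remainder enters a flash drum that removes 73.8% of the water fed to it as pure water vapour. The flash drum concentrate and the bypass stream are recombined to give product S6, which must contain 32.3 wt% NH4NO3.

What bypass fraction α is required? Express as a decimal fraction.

0.722

All 2590×0.275 = 712.25 kg/h of NH4NO3 reaches S6, so S6 = 712.25/0.323 = 2205.1 kg/h and vapour = 384.89 kg/h.
The evaporator receives (1−α)·2590 of feed at 0.725 water and removes 0.738 of that water:
0.738×0.725×(1−α)×2590 = 384.89
(1−α) = 384.89/1385.8 = 0.2777;  α = 0.7223.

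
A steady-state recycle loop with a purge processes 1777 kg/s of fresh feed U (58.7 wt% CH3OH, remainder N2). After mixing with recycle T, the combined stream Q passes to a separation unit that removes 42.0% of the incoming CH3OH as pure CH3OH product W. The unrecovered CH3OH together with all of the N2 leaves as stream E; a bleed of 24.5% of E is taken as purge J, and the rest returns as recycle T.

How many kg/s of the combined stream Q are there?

4851 kg/s

N2 enters only via U and leaves only via the purge: 1777×0.413 = 0.245×(N2 in E), and the separation unit passes all N2, so N2 in Q = N2 in E = 2995.5 kg/s.
CH3OH in Q: m_A = 1777×0.587 + (1−0.245)·(1−0.420)·m_A, so m_A = 1043.1/0.5621 = 1855.7 kg/s.
Q = 1855.7 + 2995.5 = 4851.2 kg/s.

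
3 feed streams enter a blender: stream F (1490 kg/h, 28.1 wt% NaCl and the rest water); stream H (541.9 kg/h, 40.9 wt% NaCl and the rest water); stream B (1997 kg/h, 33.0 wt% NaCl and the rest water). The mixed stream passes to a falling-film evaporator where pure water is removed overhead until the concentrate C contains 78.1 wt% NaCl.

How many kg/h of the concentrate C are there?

NaCl entering = 1490×0.281 + 541.9×0.409 + 1997×0.330 = 1299.3 kg/h.
All NaCl reports to C, so C = 1299.3/0.781 = 1663.7 kg/h.

1664 kg/h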